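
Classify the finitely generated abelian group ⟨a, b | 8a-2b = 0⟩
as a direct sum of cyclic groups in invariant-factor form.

Answer: M ≅ ℤ^1 ⊕ ℤ/2

Derivation:
rank_ℚ(R)=1; free=2−1=1
SNF(R) diag = [2] → torsion [2]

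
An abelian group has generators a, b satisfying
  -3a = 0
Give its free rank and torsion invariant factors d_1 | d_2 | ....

Answer: M ≅ ℤ^1 ⊕ ℤ/3

Derivation:
rank_ℚ(R)=1; free=2−1=1
SNF(R) diag = [3] → torsion [3]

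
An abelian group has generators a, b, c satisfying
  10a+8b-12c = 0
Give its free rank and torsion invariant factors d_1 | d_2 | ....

Answer: M ≅ ℤ^2 ⊕ ℤ/2

Derivation:
rank_ℚ(R)=1; free=3−1=2
SNF(R) diag = [2] → torsion [2]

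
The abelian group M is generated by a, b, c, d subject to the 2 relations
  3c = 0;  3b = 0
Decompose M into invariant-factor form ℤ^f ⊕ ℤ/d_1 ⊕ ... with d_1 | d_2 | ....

rank_ℚ(R)=2; free=4−2=2
SNF(R) diag = [3, 3] → torsion [3, 3]

Answer: M ≅ ℤ^2 ⊕ ℤ/3 ⊕ ℤ/3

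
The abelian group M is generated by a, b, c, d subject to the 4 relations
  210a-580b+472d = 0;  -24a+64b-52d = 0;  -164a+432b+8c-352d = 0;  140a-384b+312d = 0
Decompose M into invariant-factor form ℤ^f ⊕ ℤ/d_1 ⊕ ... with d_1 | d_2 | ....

Answer: M ≅ ℤ/2 ⊕ ℤ/4 ⊕ ℤ/8 ⊕ ℤ/24

Derivation:
rank_ℚ(R)=4; free=4−4=0
SNF(R) diag = [2, 4, 8, 24] → torsion [2, 4, 8, 24]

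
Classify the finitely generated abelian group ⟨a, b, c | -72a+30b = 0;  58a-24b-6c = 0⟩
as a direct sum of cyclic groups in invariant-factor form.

Answer: M ≅ ℤ^1 ⊕ ℤ/2 ⊕ ℤ/6

Derivation:
rank_ℚ(R)=2; free=3−2=1
SNF(R) diag = [2, 6] → torsion [2, 6]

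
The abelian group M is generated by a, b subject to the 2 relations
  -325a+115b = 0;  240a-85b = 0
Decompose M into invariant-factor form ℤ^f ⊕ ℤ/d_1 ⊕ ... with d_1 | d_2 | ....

rank_ℚ(R)=2; free=2−2=0
SNF(R) diag = [5, 5] → torsion [5, 5]

Answer: M ≅ ℤ/5 ⊕ ℤ/5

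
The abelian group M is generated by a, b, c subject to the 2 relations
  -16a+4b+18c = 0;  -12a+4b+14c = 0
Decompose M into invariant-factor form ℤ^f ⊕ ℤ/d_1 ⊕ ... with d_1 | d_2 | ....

rank_ℚ(R)=2; free=3−2=1
SNF(R) diag = [2, 4] → torsion [2, 4]

Answer: M ≅ ℤ^1 ⊕ ℤ/2 ⊕ ℤ/4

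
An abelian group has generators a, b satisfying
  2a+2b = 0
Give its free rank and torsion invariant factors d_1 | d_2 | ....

Answer: M ≅ ℤ^1 ⊕ ℤ/2

Derivation:
rank_ℚ(R)=1; free=2−1=1
SNF(R) diag = [2] → torsion [2]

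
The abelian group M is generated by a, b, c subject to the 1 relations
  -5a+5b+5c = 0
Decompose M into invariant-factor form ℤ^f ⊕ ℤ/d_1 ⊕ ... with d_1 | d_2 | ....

Answer: M ≅ ℤ^2 ⊕ ℤ/5

Derivation:
rank_ℚ(R)=1; free=3−1=2
SNF(R) diag = [5] → torsion [5]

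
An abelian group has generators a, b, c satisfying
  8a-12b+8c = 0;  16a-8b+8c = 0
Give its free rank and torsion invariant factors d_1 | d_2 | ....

rank_ℚ(R)=2; free=3−2=1
SNF(R) diag = [4, 8] → torsion [4, 8]

Answer: M ≅ ℤ^1 ⊕ ℤ/4 ⊕ ℤ/8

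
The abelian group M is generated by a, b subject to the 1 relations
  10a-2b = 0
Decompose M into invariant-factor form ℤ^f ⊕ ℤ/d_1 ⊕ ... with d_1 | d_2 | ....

rank_ℚ(R)=1; free=2−1=1
SNF(R) diag = [2] → torsion [2]

Answer: M ≅ ℤ^1 ⊕ ℤ/2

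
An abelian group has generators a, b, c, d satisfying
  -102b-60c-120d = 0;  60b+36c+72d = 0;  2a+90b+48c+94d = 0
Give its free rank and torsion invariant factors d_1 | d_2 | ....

Answer: M ≅ ℤ^1 ⊕ ℤ/2 ⊕ ℤ/6 ⊕ ℤ/12

Derivation:
rank_ℚ(R)=3; free=4−3=1
SNF(R) diag = [2, 6, 12] → torsion [2, 6, 12]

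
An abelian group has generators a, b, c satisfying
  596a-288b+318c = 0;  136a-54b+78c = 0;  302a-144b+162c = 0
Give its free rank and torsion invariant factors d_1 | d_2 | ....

rank_ℚ(R)=3; free=3−3=0
SNF(R) diag = [2, 6, 18] → torsion [2, 6, 18]

Answer: M ≅ ℤ/2 ⊕ ℤ/6 ⊕ ℤ/18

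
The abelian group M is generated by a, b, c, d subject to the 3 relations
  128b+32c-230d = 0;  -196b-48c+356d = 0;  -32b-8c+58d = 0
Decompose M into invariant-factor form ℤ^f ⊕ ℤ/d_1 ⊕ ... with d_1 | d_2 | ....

Answer: M ≅ ℤ^1 ⊕ ℤ/2 ⊕ ℤ/4 ⊕ ℤ/8

Derivation:
rank_ℚ(R)=3; free=4−3=1
SNF(R) diag = [2, 4, 8] → torsion [2, 4, 8]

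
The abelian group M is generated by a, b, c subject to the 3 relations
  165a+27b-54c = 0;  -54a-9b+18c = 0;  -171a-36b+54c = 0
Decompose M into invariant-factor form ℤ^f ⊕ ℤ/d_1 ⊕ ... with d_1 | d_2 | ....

Answer: M ≅ ℤ/3 ⊕ ℤ/9 ⊕ ℤ/18

Derivation:
rank_ℚ(R)=3; free=3−3=0
SNF(R) diag = [3, 9, 18] → torsion [3, 9, 18]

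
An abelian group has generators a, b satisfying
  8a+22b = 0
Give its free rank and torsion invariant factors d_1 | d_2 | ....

Answer: M ≅ ℤ^1 ⊕ ℤ/2

Derivation:
rank_ℚ(R)=1; free=2−1=1
SNF(R) diag = [2] → torsion [2]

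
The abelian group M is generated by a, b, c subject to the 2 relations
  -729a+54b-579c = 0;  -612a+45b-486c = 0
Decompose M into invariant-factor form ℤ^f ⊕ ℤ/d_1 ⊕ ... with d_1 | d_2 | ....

rank_ℚ(R)=2; free=3−2=1
SNF(R) diag = [3, 9] → torsion [3, 9]

Answer: M ≅ ℤ^1 ⊕ ℤ/3 ⊕ ℤ/9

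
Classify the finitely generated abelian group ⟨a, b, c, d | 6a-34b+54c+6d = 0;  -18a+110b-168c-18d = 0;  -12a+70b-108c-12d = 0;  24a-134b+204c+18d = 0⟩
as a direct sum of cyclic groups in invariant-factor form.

rank_ℚ(R)=4; free=4−4=0
SNF(R) diag = [2, 6, 6, 6] → torsion [2, 6, 6, 6]

Answer: M ≅ ℤ/2 ⊕ ℤ/6 ⊕ ℤ/6 ⊕ ℤ/6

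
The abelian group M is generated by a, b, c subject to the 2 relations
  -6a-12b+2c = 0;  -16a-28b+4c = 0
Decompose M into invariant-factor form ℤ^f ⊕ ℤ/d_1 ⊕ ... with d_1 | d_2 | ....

Answer: M ≅ ℤ^1 ⊕ ℤ/2 ⊕ ℤ/4

Derivation:
rank_ℚ(R)=2; free=3−2=1
SNF(R) diag = [2, 4] → torsion [2, 4]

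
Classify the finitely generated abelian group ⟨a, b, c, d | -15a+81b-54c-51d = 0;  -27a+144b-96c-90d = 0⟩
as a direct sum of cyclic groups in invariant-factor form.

rank_ℚ(R)=2; free=4−2=2
SNF(R) diag = [3, 3] → torsion [3, 3]

Answer: M ≅ ℤ^2 ⊕ ℤ/3 ⊕ ℤ/3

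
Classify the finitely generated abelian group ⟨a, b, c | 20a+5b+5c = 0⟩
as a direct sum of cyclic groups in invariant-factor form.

Answer: M ≅ ℤ^2 ⊕ ℤ/5

Derivation:
rank_ℚ(R)=1; free=3−1=2
SNF(R) diag = [5] → torsion [5]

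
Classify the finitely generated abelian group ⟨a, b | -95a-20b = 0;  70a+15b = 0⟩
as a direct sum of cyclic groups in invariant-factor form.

Answer: M ≅ ℤ/5 ⊕ ℤ/5

Derivation:
rank_ℚ(R)=2; free=2−2=0
SNF(R) diag = [5, 5] → torsion [5, 5]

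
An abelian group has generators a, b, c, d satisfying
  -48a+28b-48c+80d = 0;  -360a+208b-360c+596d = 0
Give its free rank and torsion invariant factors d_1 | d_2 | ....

Answer: M ≅ ℤ^2 ⊕ ℤ/4 ⊕ ℤ/12

Derivation:
rank_ℚ(R)=2; free=4−2=2
SNF(R) diag = [4, 12] → torsion [4, 12]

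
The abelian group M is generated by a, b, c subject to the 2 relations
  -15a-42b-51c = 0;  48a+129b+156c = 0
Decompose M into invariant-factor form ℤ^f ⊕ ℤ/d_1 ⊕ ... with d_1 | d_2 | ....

Answer: M ≅ ℤ^1 ⊕ ℤ/3 ⊕ ℤ/9

Derivation:
rank_ℚ(R)=2; free=3−2=1
SNF(R) diag = [3, 9] → torsion [3, 9]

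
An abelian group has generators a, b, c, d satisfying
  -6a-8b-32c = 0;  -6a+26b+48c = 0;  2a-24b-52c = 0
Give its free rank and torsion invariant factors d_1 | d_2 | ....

rank_ℚ(R)=3; free=4−3=1
SNF(R) diag = [2, 2, 4] → torsion [2, 2, 4]

Answer: M ≅ ℤ^1 ⊕ ℤ/2 ⊕ ℤ/2 ⊕ ℤ/4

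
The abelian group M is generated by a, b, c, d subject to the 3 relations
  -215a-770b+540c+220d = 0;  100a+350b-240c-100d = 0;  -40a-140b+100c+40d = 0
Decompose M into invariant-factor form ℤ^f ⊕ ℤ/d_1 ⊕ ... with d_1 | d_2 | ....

Answer: M ≅ ℤ^1 ⊕ ℤ/5 ⊕ ℤ/10 ⊕ ℤ/20

Derivation:
rank_ℚ(R)=3; free=4−3=1
SNF(R) diag = [5, 10, 20] → torsion [5, 10, 20]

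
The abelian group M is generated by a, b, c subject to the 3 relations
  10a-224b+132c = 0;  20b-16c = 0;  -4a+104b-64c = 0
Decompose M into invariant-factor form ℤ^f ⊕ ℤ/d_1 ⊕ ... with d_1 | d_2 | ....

rank_ℚ(R)=3; free=3−3=0
SNF(R) diag = [2, 4, 8] → torsion [2, 4, 8]

Answer: M ≅ ℤ/2 ⊕ ℤ/4 ⊕ ℤ/8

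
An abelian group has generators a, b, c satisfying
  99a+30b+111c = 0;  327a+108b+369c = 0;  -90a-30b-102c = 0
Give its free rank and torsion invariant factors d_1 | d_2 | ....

Answer: M ≅ ℤ/3 ⊕ ℤ/6 ⊕ ℤ/18

Derivation:
rank_ℚ(R)=3; free=3−3=0
SNF(R) diag = [3, 6, 18] → torsion [3, 6, 18]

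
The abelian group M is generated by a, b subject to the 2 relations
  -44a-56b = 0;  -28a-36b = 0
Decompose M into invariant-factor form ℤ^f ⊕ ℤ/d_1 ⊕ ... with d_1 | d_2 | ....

Answer: M ≅ ℤ/4 ⊕ ℤ/4

Derivation:
rank_ℚ(R)=2; free=2−2=0
SNF(R) diag = [4, 4] → torsion [4, 4]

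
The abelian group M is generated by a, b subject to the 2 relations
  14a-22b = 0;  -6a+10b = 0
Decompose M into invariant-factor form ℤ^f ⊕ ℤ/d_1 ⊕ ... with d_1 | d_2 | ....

rank_ℚ(R)=2; free=2−2=0
SNF(R) diag = [2, 4] → torsion [2, 4]

Answer: M ≅ ℤ/2 ⊕ ℤ/4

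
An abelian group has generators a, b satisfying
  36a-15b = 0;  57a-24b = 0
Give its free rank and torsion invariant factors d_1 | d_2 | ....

rank_ℚ(R)=2; free=2−2=0
SNF(R) diag = [3, 3] → torsion [3, 3]

Answer: M ≅ ℤ/3 ⊕ ℤ/3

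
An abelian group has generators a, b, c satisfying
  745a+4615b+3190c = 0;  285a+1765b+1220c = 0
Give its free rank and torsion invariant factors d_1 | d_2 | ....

rank_ℚ(R)=2; free=3−2=1
SNF(R) diag = [5, 10] → torsion [5, 10]

Answer: M ≅ ℤ^1 ⊕ ℤ/5 ⊕ ℤ/10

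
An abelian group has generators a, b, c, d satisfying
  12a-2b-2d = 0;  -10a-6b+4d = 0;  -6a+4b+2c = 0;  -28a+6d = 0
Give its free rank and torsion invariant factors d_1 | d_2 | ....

rank_ℚ(R)=4; free=4−4=0
SNF(R) diag = [2, 2, 2, 2] → torsion [2, 2, 2, 2]

Answer: M ≅ ℤ/2 ⊕ ℤ/2 ⊕ ℤ/2 ⊕ ℤ/2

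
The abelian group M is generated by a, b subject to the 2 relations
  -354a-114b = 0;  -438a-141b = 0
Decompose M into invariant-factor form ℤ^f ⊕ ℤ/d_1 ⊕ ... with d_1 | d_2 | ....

rank_ℚ(R)=2; free=2−2=0
SNF(R) diag = [3, 6] → torsion [3, 6]

Answer: M ≅ ℤ/3 ⊕ ℤ/6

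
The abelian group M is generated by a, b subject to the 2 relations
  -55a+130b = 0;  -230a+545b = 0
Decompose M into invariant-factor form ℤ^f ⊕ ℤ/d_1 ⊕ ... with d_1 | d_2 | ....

Answer: M ≅ ℤ/5 ⊕ ℤ/15

Derivation:
rank_ℚ(R)=2; free=2−2=0
SNF(R) diag = [5, 15] → torsion [5, 15]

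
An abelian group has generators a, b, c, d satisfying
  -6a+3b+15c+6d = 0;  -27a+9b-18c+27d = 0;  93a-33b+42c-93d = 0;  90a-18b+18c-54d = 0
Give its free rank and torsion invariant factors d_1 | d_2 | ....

Answer: M ≅ ℤ/3 ⊕ ℤ/9 ⊕ ℤ/18 ⊕ ℤ/36

Derivation:
rank_ℚ(R)=4; free=4−4=0
SNF(R) diag = [3, 9, 18, 36] → torsion [3, 9, 18, 36]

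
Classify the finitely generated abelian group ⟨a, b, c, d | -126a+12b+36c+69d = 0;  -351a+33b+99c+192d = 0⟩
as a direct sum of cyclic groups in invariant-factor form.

Answer: M ≅ ℤ^2 ⊕ ℤ/3 ⊕ ℤ/9

Derivation:
rank_ℚ(R)=2; free=4−2=2
SNF(R) diag = [3, 9] → torsion [3, 9]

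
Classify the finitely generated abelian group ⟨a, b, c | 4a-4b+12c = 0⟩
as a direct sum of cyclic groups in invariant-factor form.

rank_ℚ(R)=1; free=3−1=2
SNF(R) diag = [4] → torsion [4]

Answer: M ≅ ℤ^2 ⊕ ℤ/4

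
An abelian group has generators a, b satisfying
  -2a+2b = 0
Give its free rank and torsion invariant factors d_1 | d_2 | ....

rank_ℚ(R)=1; free=2−1=1
SNF(R) diag = [2] → torsion [2]

Answer: M ≅ ℤ^1 ⊕ ℤ/2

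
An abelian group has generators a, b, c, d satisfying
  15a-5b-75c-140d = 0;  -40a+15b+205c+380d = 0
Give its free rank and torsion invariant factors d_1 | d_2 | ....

rank_ℚ(R)=2; free=4−2=2
SNF(R) diag = [5, 5] → torsion [5, 5]

Answer: M ≅ ℤ^2 ⊕ ℤ/5 ⊕ ℤ/5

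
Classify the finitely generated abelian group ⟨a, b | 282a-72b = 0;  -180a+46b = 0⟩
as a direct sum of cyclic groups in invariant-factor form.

rank_ℚ(R)=2; free=2−2=0
SNF(R) diag = [2, 6] → torsion [2, 6]

Answer: M ≅ ℤ/2 ⊕ ℤ/6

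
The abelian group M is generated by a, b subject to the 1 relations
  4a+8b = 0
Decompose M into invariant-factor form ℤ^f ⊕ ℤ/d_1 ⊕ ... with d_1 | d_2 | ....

rank_ℚ(R)=1; free=2−1=1
SNF(R) diag = [4] → torsion [4]

Answer: M ≅ ℤ^1 ⊕ ℤ/4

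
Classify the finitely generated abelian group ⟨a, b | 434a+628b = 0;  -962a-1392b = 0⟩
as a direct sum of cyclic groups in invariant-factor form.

Answer: M ≅ ℤ/2 ⊕ ℤ/4

Derivation:
rank_ℚ(R)=2; free=2−2=0
SNF(R) diag = [2, 4] → torsion [2, 4]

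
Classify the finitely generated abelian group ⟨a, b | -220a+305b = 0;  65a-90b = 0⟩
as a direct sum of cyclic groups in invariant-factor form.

rank_ℚ(R)=2; free=2−2=0
SNF(R) diag = [5, 5] → torsion [5, 5]

Answer: M ≅ ℤ/5 ⊕ ℤ/5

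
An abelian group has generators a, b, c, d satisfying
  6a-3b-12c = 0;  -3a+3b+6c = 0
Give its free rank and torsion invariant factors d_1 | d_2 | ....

Answer: M ≅ ℤ^2 ⊕ ℤ/3 ⊕ ℤ/3

Derivation:
rank_ℚ(R)=2; free=4−2=2
SNF(R) diag = [3, 3] → torsion [3, 3]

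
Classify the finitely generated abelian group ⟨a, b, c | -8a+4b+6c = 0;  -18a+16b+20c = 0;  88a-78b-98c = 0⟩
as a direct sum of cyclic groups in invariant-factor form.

Answer: M ≅ ℤ/2 ⊕ ℤ/2 ⊕ ℤ/6

Derivation:
rank_ℚ(R)=3; free=3−3=0
SNF(R) diag = [2, 2, 6] → torsion [2, 2, 6]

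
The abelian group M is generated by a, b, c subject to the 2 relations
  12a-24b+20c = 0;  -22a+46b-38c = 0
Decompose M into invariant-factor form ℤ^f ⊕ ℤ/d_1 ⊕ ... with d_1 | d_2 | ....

rank_ℚ(R)=2; free=3−2=1
SNF(R) diag = [2, 4] → torsion [2, 4]

Answer: M ≅ ℤ^1 ⊕ ℤ/2 ⊕ ℤ/4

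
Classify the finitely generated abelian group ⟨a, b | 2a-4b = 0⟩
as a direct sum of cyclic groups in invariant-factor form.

Answer: M ≅ ℤ^1 ⊕ ℤ/2

Derivation:
rank_ℚ(R)=1; free=2−1=1
SNF(R) diag = [2] → torsion [2]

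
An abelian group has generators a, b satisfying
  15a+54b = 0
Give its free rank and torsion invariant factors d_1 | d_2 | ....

rank_ℚ(R)=1; free=2−1=1
SNF(R) diag = [3] → torsion [3]

Answer: M ≅ ℤ^1 ⊕ ℤ/3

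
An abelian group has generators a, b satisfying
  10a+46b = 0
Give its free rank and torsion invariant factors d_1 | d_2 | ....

Answer: M ≅ ℤ^1 ⊕ ℤ/2

Derivation:
rank_ℚ(R)=1; free=2−1=1
SNF(R) diag = [2] → torsion [2]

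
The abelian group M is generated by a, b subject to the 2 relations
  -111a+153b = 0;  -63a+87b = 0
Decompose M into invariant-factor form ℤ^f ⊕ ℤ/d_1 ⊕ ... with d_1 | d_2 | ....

Answer: M ≅ ℤ/3 ⊕ ℤ/6

Derivation:
rank_ℚ(R)=2; free=2−2=0
SNF(R) diag = [3, 6] → torsion [3, 6]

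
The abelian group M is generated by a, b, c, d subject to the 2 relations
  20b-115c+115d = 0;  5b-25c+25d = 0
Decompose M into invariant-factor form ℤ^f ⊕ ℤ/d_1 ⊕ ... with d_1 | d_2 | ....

Answer: M ≅ ℤ^2 ⊕ ℤ/5 ⊕ ℤ/15

Derivation:
rank_ℚ(R)=2; free=4−2=2
SNF(R) diag = [5, 15] → torsion [5, 15]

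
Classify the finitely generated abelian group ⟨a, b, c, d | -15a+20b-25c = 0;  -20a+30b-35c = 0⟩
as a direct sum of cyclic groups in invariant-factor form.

rank_ℚ(R)=2; free=4−2=2
SNF(R) diag = [5, 5] → torsion [5, 5]

Answer: M ≅ ℤ^2 ⊕ ℤ/5 ⊕ ℤ/5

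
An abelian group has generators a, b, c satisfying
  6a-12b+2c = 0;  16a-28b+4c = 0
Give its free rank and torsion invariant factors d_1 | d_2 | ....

Answer: M ≅ ℤ^1 ⊕ ℤ/2 ⊕ ℤ/4

Derivation:
rank_ℚ(R)=2; free=3−2=1
SNF(R) diag = [2, 4] → torsion [2, 4]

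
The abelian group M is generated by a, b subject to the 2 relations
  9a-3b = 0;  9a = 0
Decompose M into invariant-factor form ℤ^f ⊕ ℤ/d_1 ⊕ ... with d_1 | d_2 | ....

rank_ℚ(R)=2; free=2−2=0
SNF(R) diag = [3, 9] → torsion [3, 9]

Answer: M ≅ ℤ/3 ⊕ ℤ/9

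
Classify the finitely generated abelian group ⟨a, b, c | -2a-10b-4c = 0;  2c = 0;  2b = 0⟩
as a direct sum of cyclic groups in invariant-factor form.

rank_ℚ(R)=3; free=3−3=0
SNF(R) diag = [2, 2, 2] → torsion [2, 2, 2]

Answer: M ≅ ℤ/2 ⊕ ℤ/2 ⊕ ℤ/2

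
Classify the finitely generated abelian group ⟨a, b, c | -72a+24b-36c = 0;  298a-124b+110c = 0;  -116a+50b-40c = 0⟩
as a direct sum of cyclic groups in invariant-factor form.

Answer: M ≅ ℤ/2 ⊕ ℤ/6 ⊕ ℤ/12

Derivation:
rank_ℚ(R)=3; free=3−3=0
SNF(R) diag = [2, 6, 12] → torsion [2, 6, 12]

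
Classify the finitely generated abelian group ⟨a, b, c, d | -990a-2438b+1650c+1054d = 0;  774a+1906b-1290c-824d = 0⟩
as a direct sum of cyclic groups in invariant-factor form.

Answer: M ≅ ℤ^2 ⊕ ℤ/2 ⊕ ℤ/6

Derivation:
rank_ℚ(R)=2; free=4−2=2
SNF(R) diag = [2, 6] → torsion [2, 6]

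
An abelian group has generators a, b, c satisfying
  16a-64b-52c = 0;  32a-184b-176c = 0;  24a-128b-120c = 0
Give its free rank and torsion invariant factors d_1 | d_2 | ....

rank_ℚ(R)=3; free=3−3=0
SNF(R) diag = [4, 8, 24] → torsion [4, 8, 24]

Answer: M ≅ ℤ/4 ⊕ ℤ/8 ⊕ ℤ/24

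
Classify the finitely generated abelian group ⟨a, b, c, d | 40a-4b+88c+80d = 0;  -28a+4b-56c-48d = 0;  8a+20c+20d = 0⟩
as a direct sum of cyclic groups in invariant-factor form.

Answer: M ≅ ℤ^1 ⊕ ℤ/4 ⊕ ℤ/4 ⊕ ℤ/4

Derivation:
rank_ℚ(R)=3; free=4−3=1
SNF(R) diag = [4, 4, 4] → torsion [4, 4, 4]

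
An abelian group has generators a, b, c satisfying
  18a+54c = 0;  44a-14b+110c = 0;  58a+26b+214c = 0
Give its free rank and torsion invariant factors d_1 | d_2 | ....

Answer: M ≅ ℤ/2 ⊕ ℤ/6 ⊕ ℤ/18

Derivation:
rank_ℚ(R)=3; free=3−3=0
SNF(R) diag = [2, 6, 18] → torsion [2, 6, 18]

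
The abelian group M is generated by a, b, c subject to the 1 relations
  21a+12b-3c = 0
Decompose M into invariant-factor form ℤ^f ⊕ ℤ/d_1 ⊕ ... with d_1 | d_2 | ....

Answer: M ≅ ℤ^2 ⊕ ℤ/3

Derivation:
rank_ℚ(R)=1; free=3−1=2
SNF(R) diag = [3] → torsion [3]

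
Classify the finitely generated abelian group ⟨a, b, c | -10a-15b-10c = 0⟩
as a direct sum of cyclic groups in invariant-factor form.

rank_ℚ(R)=1; free=3−1=2
SNF(R) diag = [5] → torsion [5]

Answer: M ≅ ℤ^2 ⊕ ℤ/5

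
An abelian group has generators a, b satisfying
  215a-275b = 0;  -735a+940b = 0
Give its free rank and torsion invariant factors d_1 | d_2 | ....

rank_ℚ(R)=2; free=2−2=0
SNF(R) diag = [5, 5] → torsion [5, 5]

Answer: M ≅ ℤ/5 ⊕ ℤ/5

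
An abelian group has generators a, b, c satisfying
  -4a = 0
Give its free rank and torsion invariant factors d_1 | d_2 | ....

rank_ℚ(R)=1; free=3−1=2
SNF(R) diag = [4] → torsion [4]

Answer: M ≅ ℤ^2 ⊕ ℤ/4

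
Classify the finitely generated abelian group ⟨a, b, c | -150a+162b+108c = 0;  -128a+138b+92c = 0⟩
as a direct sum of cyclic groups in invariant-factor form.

rank_ℚ(R)=2; free=3−2=1
SNF(R) diag = [2, 6] → torsion [2, 6]

Answer: M ≅ ℤ^1 ⊕ ℤ/2 ⊕ ℤ/6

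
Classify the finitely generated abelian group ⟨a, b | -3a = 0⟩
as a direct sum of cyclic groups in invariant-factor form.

Answer: M ≅ ℤ^1 ⊕ ℤ/3

Derivation:
rank_ℚ(R)=1; free=2−1=1
SNF(R) diag = [3] → torsion [3]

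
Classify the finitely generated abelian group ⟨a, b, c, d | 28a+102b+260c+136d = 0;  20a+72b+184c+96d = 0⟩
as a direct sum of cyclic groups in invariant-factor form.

rank_ℚ(R)=2; free=4−2=2
SNF(R) diag = [2, 4] → torsion [2, 4]

Answer: M ≅ ℤ^2 ⊕ ℤ/2 ⊕ ℤ/4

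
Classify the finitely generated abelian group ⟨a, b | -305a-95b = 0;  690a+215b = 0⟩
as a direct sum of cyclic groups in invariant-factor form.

Answer: M ≅ ℤ/5 ⊕ ℤ/5

Derivation:
rank_ℚ(R)=2; free=2−2=0
SNF(R) diag = [5, 5] → torsion [5, 5]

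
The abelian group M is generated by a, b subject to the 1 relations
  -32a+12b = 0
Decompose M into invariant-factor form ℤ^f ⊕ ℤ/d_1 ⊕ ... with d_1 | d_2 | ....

Answer: M ≅ ℤ^1 ⊕ ℤ/4

Derivation:
rank_ℚ(R)=1; free=2−1=1
SNF(R) diag = [4] → torsion [4]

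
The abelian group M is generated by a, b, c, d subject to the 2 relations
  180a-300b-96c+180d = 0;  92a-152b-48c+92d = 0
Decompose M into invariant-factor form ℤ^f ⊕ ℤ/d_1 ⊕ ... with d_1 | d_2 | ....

rank_ℚ(R)=2; free=4−2=2
SNF(R) diag = [4, 12] → torsion [4, 12]

Answer: M ≅ ℤ^2 ⊕ ℤ/4 ⊕ ℤ/12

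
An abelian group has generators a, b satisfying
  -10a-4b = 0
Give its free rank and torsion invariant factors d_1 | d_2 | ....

rank_ℚ(R)=1; free=2−1=1
SNF(R) diag = [2] → torsion [2]

Answer: M ≅ ℤ^1 ⊕ ℤ/2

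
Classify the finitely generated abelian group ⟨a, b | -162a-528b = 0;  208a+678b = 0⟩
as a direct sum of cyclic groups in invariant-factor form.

rank_ℚ(R)=2; free=2−2=0
SNF(R) diag = [2, 6] → torsion [2, 6]

Answer: M ≅ ℤ/2 ⊕ ℤ/6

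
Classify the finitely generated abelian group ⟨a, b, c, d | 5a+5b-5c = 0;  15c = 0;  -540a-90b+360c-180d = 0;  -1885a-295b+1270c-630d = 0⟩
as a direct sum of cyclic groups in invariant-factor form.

rank_ℚ(R)=4; free=4−4=0
SNF(R) diag = [5, 15, 30, 90] → torsion [5, 15, 30, 90]

Answer: M ≅ ℤ/5 ⊕ ℤ/15 ⊕ ℤ/30 ⊕ ℤ/90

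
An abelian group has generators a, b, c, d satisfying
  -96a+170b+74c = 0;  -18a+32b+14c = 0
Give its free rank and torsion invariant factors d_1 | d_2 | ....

rank_ℚ(R)=2; free=4−2=2
SNF(R) diag = [2, 6] → torsion [2, 6]

Answer: M ≅ ℤ^2 ⊕ ℤ/2 ⊕ ℤ/6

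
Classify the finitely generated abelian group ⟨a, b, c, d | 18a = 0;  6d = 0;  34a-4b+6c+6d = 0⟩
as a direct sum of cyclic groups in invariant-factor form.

Answer: M ≅ ℤ^1 ⊕ ℤ/2 ⊕ ℤ/6 ⊕ ℤ/18

Derivation:
rank_ℚ(R)=3; free=4−3=1
SNF(R) diag = [2, 6, 18] → torsion [2, 6, 18]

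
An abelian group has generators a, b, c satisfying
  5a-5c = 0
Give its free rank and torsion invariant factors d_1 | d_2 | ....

Answer: M ≅ ℤ^2 ⊕ ℤ/5

Derivation:
rank_ℚ(R)=1; free=3−1=2
SNF(R) diag = [5] → torsion [5]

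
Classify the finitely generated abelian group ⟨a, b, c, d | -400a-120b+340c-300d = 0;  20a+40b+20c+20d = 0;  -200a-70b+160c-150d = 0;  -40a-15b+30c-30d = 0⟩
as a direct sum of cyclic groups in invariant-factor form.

Answer: M ≅ ℤ/5 ⊕ ℤ/10 ⊕ ℤ/20 ⊕ ℤ/20

Derivation:
rank_ℚ(R)=4; free=4−4=0
SNF(R) diag = [5, 10, 20, 20] → torsion [5, 10, 20, 20]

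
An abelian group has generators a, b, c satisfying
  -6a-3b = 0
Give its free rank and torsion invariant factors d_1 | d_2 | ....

Answer: M ≅ ℤ^2 ⊕ ℤ/3

Derivation:
rank_ℚ(R)=1; free=3−1=2
SNF(R) diag = [3] → torsion [3]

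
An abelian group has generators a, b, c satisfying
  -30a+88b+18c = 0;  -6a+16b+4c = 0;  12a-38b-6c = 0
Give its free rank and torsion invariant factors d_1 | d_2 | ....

Answer: M ≅ ℤ/2 ⊕ ℤ/2 ⊕ ℤ/6

Derivation:
rank_ℚ(R)=3; free=3−3=0
SNF(R) diag = [2, 2, 6] → torsion [2, 2, 6]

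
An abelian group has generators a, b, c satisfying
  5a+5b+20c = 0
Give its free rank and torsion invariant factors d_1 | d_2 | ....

rank_ℚ(R)=1; free=3−1=2
SNF(R) diag = [5] → torsion [5]

Answer: M ≅ ℤ^2 ⊕ ℤ/5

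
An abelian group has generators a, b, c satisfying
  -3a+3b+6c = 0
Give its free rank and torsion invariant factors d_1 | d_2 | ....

rank_ℚ(R)=1; free=3−1=2
SNF(R) diag = [3] → torsion [3]

Answer: M ≅ ℤ^2 ⊕ ℤ/3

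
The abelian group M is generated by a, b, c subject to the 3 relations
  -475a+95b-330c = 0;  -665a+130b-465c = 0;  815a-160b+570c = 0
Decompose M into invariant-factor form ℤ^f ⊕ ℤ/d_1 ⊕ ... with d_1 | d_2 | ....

Answer: M ≅ ℤ/5 ⊕ ℤ/15 ⊕ ℤ/15

Derivation:
rank_ℚ(R)=3; free=3−3=0
SNF(R) diag = [5, 15, 15] → torsion [5, 15, 15]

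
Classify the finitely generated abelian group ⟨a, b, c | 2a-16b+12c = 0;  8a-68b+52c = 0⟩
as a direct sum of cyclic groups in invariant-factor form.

Answer: M ≅ ℤ^1 ⊕ ℤ/2 ⊕ ℤ/4

Derivation:
rank_ℚ(R)=2; free=3−2=1
SNF(R) diag = [2, 4] → torsion [2, 4]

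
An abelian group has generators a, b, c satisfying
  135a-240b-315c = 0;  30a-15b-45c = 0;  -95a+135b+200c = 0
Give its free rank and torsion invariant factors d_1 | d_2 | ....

Answer: M ≅ ℤ/5 ⊕ ℤ/15 ⊕ ℤ/30

Derivation:
rank_ℚ(R)=3; free=3−3=0
SNF(R) diag = [5, 15, 30] → torsion [5, 15, 30]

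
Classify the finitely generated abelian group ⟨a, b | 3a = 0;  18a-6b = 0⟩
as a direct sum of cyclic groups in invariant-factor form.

rank_ℚ(R)=2; free=2−2=0
SNF(R) diag = [3, 6] → torsion [3, 6]

Answer: M ≅ ℤ/3 ⊕ ℤ/6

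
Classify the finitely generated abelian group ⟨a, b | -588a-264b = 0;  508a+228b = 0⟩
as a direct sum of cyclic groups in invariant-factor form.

Answer: M ≅ ℤ/4 ⊕ ℤ/12

Derivation:
rank_ℚ(R)=2; free=2−2=0
SNF(R) diag = [4, 12] → torsion [4, 12]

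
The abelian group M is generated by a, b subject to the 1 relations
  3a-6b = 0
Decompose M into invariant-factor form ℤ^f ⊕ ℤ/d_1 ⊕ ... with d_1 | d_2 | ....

Answer: M ≅ ℤ^1 ⊕ ℤ/3

Derivation:
rank_ℚ(R)=1; free=2−1=1
SNF(R) diag = [3] → torsion [3]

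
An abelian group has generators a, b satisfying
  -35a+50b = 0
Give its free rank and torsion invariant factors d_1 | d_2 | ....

rank_ℚ(R)=1; free=2−1=1
SNF(R) diag = [5] → torsion [5]

Answer: M ≅ ℤ^1 ⊕ ℤ/5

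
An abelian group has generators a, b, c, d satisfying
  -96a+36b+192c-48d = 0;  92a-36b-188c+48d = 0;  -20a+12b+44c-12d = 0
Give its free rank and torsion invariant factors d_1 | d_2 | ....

rank_ℚ(R)=3; free=4−3=1
SNF(R) diag = [4, 12, 12] → torsion [4, 12, 12]

Answer: M ≅ ℤ^1 ⊕ ℤ/4 ⊕ ℤ/12 ⊕ ℤ/12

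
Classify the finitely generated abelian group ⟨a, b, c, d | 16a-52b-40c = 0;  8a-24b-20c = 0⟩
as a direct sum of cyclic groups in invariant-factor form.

Answer: M ≅ ℤ^2 ⊕ ℤ/4 ⊕ ℤ/4

Derivation:
rank_ℚ(R)=2; free=4−2=2
SNF(R) diag = [4, 4] → torsion [4, 4]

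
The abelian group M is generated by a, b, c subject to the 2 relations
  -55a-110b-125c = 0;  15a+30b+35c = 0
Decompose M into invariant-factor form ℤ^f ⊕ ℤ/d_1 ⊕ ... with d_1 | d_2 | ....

Answer: M ≅ ℤ^1 ⊕ ℤ/5 ⊕ ℤ/10

Derivation:
rank_ℚ(R)=2; free=3−2=1
SNF(R) diag = [5, 10] → torsion [5, 10]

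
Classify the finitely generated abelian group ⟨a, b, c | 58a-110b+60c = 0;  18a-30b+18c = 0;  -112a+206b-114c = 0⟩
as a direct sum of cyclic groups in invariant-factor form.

rank_ℚ(R)=3; free=3−3=0
SNF(R) diag = [2, 6, 18] → torsion [2, 6, 18]

Answer: M ≅ ℤ/2 ⊕ ℤ/6 ⊕ ℤ/18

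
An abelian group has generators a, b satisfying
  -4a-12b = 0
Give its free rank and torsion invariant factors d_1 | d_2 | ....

rank_ℚ(R)=1; free=2−1=1
SNF(R) diag = [4] → torsion [4]

Answer: M ≅ ℤ^1 ⊕ ℤ/4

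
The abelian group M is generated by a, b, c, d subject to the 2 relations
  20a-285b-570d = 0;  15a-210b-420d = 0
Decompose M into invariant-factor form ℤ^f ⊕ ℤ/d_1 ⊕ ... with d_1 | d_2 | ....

rank_ℚ(R)=2; free=4−2=2
SNF(R) diag = [5, 15] → torsion [5, 15]

Answer: M ≅ ℤ^2 ⊕ ℤ/5 ⊕ ℤ/15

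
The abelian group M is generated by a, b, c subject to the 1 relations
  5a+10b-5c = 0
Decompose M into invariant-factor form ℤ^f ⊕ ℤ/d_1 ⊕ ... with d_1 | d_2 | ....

rank_ℚ(R)=1; free=3−1=2
SNF(R) diag = [5] → torsion [5]

Answer: M ≅ ℤ^2 ⊕ ℤ/5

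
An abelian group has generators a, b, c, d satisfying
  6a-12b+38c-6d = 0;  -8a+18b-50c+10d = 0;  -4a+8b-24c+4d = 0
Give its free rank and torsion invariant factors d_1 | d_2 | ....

rank_ℚ(R)=3; free=4−3=1
SNF(R) diag = [2, 2, 4] → torsion [2, 2, 4]

Answer: M ≅ ℤ^1 ⊕ ℤ/2 ⊕ ℤ/2 ⊕ ℤ/4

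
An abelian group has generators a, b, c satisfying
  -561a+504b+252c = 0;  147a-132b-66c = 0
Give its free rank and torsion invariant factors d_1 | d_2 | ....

Answer: M ≅ ℤ^1 ⊕ ℤ/3 ⊕ ℤ/6

Derivation:
rank_ℚ(R)=2; free=3−2=1
SNF(R) diag = [3, 6] → torsion [3, 6]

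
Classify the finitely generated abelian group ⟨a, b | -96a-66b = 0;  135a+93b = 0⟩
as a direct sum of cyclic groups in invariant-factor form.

rank_ℚ(R)=2; free=2−2=0
SNF(R) diag = [3, 6] → torsion [3, 6]

Answer: M ≅ ℤ/3 ⊕ ℤ/6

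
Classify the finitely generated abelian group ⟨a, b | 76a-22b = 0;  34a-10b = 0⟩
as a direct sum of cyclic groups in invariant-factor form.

Answer: M ≅ ℤ/2 ⊕ ℤ/6

Derivation:
rank_ℚ(R)=2; free=2−2=0
SNF(R) diag = [2, 6] → torsion [2, 6]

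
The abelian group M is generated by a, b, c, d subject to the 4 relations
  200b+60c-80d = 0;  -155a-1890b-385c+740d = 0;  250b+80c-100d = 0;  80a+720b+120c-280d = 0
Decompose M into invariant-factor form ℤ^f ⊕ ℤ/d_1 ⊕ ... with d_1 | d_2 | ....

Answer: M ≅ ℤ/5 ⊕ ℤ/10 ⊕ ℤ/20 ⊕ ℤ/40

Derivation:
rank_ℚ(R)=4; free=4−4=0
SNF(R) diag = [5, 10, 20, 40] → torsion [5, 10, 20, 40]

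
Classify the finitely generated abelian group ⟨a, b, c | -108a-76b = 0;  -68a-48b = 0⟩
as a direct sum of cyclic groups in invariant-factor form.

rank_ℚ(R)=2; free=3−2=1
SNF(R) diag = [4, 4] → torsion [4, 4]

Answer: M ≅ ℤ^1 ⊕ ℤ/4 ⊕ ℤ/4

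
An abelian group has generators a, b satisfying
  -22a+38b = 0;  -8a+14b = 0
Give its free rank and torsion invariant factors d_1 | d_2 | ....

rank_ℚ(R)=2; free=2−2=0
SNF(R) diag = [2, 2] → torsion [2, 2]

Answer: M ≅ ℤ/2 ⊕ ℤ/2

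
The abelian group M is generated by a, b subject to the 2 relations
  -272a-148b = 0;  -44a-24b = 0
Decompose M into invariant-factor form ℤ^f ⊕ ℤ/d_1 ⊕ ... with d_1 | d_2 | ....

rank_ℚ(R)=2; free=2−2=0
SNF(R) diag = [4, 4] → torsion [4, 4]

Answer: M ≅ ℤ/4 ⊕ ℤ/4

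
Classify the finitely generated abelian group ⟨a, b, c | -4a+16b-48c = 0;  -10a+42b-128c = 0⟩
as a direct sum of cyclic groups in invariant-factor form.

Answer: M ≅ ℤ^1 ⊕ ℤ/2 ⊕ ℤ/4

Derivation:
rank_ℚ(R)=2; free=3−2=1
SNF(R) diag = [2, 4] → torsion [2, 4]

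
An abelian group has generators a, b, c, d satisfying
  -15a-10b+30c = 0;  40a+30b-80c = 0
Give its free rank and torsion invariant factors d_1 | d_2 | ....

rank_ℚ(R)=2; free=4−2=2
SNF(R) diag = [5, 10] → torsion [5, 10]

Answer: M ≅ ℤ^2 ⊕ ℤ/5 ⊕ ℤ/10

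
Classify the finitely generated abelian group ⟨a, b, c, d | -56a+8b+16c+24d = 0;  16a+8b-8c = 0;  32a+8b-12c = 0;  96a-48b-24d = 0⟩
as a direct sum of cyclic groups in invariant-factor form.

rank_ℚ(R)=4; free=4−4=0
SNF(R) diag = [4, 8, 24, 24] → torsion [4, 8, 24, 24]

Answer: M ≅ ℤ/4 ⊕ ℤ/8 ⊕ ℤ/24 ⊕ ℤ/24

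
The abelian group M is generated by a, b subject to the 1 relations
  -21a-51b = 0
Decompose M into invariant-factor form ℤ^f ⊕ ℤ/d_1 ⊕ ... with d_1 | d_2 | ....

Answer: M ≅ ℤ^1 ⊕ ℤ/3

Derivation:
rank_ℚ(R)=1; free=2−1=1
SNF(R) diag = [3] → torsion [3]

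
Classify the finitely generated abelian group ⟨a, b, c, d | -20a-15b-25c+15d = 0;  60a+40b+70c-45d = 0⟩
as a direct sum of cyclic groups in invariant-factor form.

Answer: M ≅ ℤ^2 ⊕ ℤ/5 ⊕ ℤ/5

Derivation:
rank_ℚ(R)=2; free=4−2=2
SNF(R) diag = [5, 5] → torsion [5, 5]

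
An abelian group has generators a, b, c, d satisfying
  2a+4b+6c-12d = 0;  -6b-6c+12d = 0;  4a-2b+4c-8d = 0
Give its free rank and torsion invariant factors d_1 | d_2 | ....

rank_ℚ(R)=3; free=4−3=1
SNF(R) diag = [2, 2, 6] → torsion [2, 2, 6]

Answer: M ≅ ℤ^1 ⊕ ℤ/2 ⊕ ℤ/2 ⊕ ℤ/6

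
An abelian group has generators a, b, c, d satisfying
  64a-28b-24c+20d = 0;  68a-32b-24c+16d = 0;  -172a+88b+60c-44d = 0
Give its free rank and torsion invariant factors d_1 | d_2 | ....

rank_ℚ(R)=3; free=4−3=1
SNF(R) diag = [4, 12, 12] → torsion [4, 12, 12]

Answer: M ≅ ℤ^1 ⊕ ℤ/4 ⊕ ℤ/12 ⊕ ℤ/12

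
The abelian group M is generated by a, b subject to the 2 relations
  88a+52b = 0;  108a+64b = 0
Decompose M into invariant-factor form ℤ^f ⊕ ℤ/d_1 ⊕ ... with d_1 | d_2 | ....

Answer: M ≅ ℤ/4 ⊕ ℤ/4

Derivation:
rank_ℚ(R)=2; free=2−2=0
SNF(R) diag = [4, 4] → torsion [4, 4]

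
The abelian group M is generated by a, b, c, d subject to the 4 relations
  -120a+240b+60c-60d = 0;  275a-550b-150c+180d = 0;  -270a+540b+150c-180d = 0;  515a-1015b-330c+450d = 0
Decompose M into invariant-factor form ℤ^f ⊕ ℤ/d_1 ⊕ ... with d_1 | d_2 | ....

Answer: M ≅ ℤ/5 ⊕ ℤ/15 ⊕ ℤ/30 ⊕ ℤ/60

Derivation:
rank_ℚ(R)=4; free=4−4=0
SNF(R) diag = [5, 15, 30, 60] → torsion [5, 15, 30, 60]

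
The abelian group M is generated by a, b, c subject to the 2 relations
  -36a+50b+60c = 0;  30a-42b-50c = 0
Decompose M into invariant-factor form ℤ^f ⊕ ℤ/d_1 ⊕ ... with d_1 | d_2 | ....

rank_ℚ(R)=2; free=3−2=1
SNF(R) diag = [2, 2] → torsion [2, 2]

Answer: M ≅ ℤ^1 ⊕ ℤ/2 ⊕ ℤ/2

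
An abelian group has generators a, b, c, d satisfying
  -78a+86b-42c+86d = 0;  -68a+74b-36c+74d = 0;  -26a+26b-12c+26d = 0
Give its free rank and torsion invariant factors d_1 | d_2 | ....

Answer: M ≅ ℤ^1 ⊕ ℤ/2 ⊕ ℤ/2 ⊕ ℤ/6

Derivation:
rank_ℚ(R)=3; free=4−3=1
SNF(R) diag = [2, 2, 6] → torsion [2, 2, 6]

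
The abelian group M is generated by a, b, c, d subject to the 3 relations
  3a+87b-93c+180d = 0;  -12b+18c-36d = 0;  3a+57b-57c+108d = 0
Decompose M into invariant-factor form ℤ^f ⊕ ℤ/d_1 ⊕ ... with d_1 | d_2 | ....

rank_ℚ(R)=3; free=4−3=1
SNF(R) diag = [3, 6, 18] → torsion [3, 6, 18]

Answer: M ≅ ℤ^1 ⊕ ℤ/3 ⊕ ℤ/6 ⊕ ℤ/18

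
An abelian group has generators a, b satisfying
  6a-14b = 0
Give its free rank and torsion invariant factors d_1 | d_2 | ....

Answer: M ≅ ℤ^1 ⊕ ℤ/2

Derivation:
rank_ℚ(R)=1; free=2−1=1
SNF(R) diag = [2] → torsion [2]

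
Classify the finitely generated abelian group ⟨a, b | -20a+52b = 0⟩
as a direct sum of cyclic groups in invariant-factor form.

Answer: M ≅ ℤ^1 ⊕ ℤ/4

Derivation:
rank_ℚ(R)=1; free=2−1=1
SNF(R) diag = [4] → torsion [4]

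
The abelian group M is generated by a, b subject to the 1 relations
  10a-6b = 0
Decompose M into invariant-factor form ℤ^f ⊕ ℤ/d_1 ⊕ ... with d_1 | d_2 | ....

Answer: M ≅ ℤ^1 ⊕ ℤ/2

Derivation:
rank_ℚ(R)=1; free=2−1=1
SNF(R) diag = [2] → torsion [2]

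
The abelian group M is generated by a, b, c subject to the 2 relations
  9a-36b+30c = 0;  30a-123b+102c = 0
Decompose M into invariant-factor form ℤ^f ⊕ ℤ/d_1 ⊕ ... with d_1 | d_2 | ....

rank_ℚ(R)=2; free=3−2=1
SNF(R) diag = [3, 3] → torsion [3, 3]

Answer: M ≅ ℤ^1 ⊕ ℤ/3 ⊕ ℤ/3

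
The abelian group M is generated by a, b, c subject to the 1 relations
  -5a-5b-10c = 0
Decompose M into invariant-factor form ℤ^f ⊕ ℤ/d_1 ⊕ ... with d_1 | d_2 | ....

Answer: M ≅ ℤ^2 ⊕ ℤ/5

Derivation:
rank_ℚ(R)=1; free=3−1=2
SNF(R) diag = [5] → torsion [5]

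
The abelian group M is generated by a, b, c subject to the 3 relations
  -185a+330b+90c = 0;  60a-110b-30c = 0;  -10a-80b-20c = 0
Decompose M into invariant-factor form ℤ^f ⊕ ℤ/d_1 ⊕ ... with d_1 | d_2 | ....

rank_ℚ(R)=3; free=3−3=0
SNF(R) diag = [5, 10, 20] → torsion [5, 10, 20]

Answer: M ≅ ℤ/5 ⊕ ℤ/10 ⊕ ℤ/20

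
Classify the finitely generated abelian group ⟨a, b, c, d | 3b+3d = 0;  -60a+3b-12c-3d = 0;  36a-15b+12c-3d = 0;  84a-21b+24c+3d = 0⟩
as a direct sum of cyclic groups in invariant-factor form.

Answer: M ≅ ℤ/3 ⊕ ℤ/6 ⊕ ℤ/12 ⊕ ℤ/12

Derivation:
rank_ℚ(R)=4; free=4−4=0
SNF(R) diag = [3, 6, 12, 12] → torsion [3, 6, 12, 12]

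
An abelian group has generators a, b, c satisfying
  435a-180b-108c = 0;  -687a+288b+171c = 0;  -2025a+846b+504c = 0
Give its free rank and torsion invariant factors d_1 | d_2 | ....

rank_ℚ(R)=3; free=3−3=0
SNF(R) diag = [3, 9, 18] → torsion [3, 9, 18]

Answer: M ≅ ℤ/3 ⊕ ℤ/9 ⊕ ℤ/18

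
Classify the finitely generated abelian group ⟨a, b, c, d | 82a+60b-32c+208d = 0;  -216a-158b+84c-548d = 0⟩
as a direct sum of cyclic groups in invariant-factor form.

rank_ℚ(R)=2; free=4−2=2
SNF(R) diag = [2, 2] → torsion [2, 2]

Answer: M ≅ ℤ^2 ⊕ ℤ/2 ⊕ ℤ/2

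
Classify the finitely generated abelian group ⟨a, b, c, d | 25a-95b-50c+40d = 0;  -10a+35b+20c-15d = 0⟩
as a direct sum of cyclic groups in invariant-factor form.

Answer: M ≅ ℤ^2 ⊕ ℤ/5 ⊕ ℤ/5

Derivation:
rank_ℚ(R)=2; free=4−2=2
SNF(R) diag = [5, 5] → torsion [5, 5]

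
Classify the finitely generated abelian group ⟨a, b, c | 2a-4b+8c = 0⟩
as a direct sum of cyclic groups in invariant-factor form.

Answer: M ≅ ℤ^2 ⊕ ℤ/2

Derivation:
rank_ℚ(R)=1; free=3−1=2
SNF(R) diag = [2] → torsion [2]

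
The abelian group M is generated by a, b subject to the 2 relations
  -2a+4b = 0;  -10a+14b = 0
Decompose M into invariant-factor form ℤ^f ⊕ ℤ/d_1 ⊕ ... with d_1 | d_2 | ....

rank_ℚ(R)=2; free=2−2=0
SNF(R) diag = [2, 6] → torsion [2, 6]

Answer: M ≅ ℤ/2 ⊕ ℤ/6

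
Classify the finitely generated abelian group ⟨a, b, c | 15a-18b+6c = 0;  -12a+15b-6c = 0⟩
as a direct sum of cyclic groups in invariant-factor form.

rank_ℚ(R)=2; free=3−2=1
SNF(R) diag = [3, 3] → torsion [3, 3]

Answer: M ≅ ℤ^1 ⊕ ℤ/3 ⊕ ℤ/3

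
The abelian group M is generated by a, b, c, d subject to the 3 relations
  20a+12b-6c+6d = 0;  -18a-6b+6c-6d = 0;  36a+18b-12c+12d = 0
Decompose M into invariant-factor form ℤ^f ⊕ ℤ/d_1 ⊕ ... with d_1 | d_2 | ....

rank_ℚ(R)=3; free=4−3=1
SNF(R) diag = [2, 6, 6] → torsion [2, 6, 6]

Answer: M ≅ ℤ^1 ⊕ ℤ/2 ⊕ ℤ/6 ⊕ ℤ/6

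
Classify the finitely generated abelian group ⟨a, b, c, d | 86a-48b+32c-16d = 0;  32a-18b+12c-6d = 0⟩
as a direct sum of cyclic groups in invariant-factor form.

Answer: M ≅ ℤ^2 ⊕ ℤ/2 ⊕ ℤ/2

Derivation:
rank_ℚ(R)=2; free=4−2=2
SNF(R) diag = [2, 2] → torsion [2, 2]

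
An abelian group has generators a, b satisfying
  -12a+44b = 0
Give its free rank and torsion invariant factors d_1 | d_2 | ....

Answer: M ≅ ℤ^1 ⊕ ℤ/4

Derivation:
rank_ℚ(R)=1; free=2−1=1
SNF(R) diag = [4] → torsion [4]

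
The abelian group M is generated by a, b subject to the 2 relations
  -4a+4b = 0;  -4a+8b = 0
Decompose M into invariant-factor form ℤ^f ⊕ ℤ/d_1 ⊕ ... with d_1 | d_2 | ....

Answer: M ≅ ℤ/4 ⊕ ℤ/4

Derivation:
rank_ℚ(R)=2; free=2−2=0
SNF(R) diag = [4, 4] → torsion [4, 4]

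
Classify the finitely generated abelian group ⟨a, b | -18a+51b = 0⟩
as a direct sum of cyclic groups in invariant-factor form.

Answer: M ≅ ℤ^1 ⊕ ℤ/3

Derivation:
rank_ℚ(R)=1; free=2−1=1
SNF(R) diag = [3] → torsion [3]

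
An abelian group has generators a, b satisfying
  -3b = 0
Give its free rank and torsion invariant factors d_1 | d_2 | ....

Answer: M ≅ ℤ^1 ⊕ ℤ/3

Derivation:
rank_ℚ(R)=1; free=2−1=1
SNF(R) diag = [3] → torsion [3]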